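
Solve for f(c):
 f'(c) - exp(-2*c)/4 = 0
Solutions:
 f(c) = C1 - exp(-2*c)/8


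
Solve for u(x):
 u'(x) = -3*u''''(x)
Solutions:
 u(x) = C1 + C4*exp(-3^(2/3)*x/3) + (C2*sin(3^(1/6)*x/2) + C3*cos(3^(1/6)*x/2))*exp(3^(2/3)*x/6)


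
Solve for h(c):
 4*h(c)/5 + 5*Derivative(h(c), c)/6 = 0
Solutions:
 h(c) = C1*exp(-24*c/25)


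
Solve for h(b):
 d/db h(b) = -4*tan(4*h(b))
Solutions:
 h(b) = -asin(C1*exp(-16*b))/4 + pi/4
 h(b) = asin(C1*exp(-16*b))/4


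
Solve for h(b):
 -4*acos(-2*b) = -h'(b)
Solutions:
 h(b) = C1 + 4*b*acos(-2*b) + 2*sqrt(1 - 4*b^2)


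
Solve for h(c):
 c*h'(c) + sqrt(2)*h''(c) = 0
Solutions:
 h(c) = C1 + C2*erf(2^(1/4)*c/2)


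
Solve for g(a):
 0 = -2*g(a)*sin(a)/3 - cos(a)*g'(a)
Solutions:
 g(a) = C1*cos(a)^(2/3)


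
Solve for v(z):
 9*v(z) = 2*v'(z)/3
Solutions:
 v(z) = C1*exp(27*z/2)


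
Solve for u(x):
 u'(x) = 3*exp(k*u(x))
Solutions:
 u(x) = Piecewise((log(-1/(C1*k + 3*k*x))/k, Ne(k, 0)), (nan, True))
 u(x) = Piecewise((C1 + 3*x, Eq(k, 0)), (nan, True))


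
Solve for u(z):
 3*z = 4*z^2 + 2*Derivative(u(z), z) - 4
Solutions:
 u(z) = C1 - 2*z^3/3 + 3*z^2/4 + 2*z


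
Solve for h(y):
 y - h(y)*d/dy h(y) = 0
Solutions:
 h(y) = -sqrt(C1 + y^2)
 h(y) = sqrt(C1 + y^2)


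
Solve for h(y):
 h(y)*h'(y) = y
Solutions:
 h(y) = -sqrt(C1 + y^2)
 h(y) = sqrt(C1 + y^2)


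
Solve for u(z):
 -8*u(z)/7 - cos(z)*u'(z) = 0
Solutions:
 u(z) = C1*(sin(z) - 1)^(4/7)/(sin(z) + 1)^(4/7)


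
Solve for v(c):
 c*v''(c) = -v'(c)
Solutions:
 v(c) = C1 + C2*log(c)


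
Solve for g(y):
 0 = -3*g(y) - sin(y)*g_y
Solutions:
 g(y) = C1*(cos(y) + 1)^(3/2)/(cos(y) - 1)^(3/2)


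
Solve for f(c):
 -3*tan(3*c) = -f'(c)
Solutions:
 f(c) = C1 - log(cos(3*c))


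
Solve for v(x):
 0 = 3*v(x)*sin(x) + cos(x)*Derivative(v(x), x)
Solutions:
 v(x) = C1*cos(x)^3


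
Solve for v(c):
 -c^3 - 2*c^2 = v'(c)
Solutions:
 v(c) = C1 - c^4/4 - 2*c^3/3


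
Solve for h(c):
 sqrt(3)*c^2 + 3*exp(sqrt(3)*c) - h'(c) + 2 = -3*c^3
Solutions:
 h(c) = C1 + 3*c^4/4 + sqrt(3)*c^3/3 + 2*c + sqrt(3)*exp(sqrt(3)*c)


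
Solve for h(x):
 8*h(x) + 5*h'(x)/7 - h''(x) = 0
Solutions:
 h(x) = C1*exp(x*(5 - 3*sqrt(177))/14) + C2*exp(x*(5 + 3*sqrt(177))/14)


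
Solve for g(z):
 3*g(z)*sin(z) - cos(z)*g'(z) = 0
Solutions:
 g(z) = C1/cos(z)^3


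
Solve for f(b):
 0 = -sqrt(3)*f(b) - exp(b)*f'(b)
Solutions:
 f(b) = C1*exp(sqrt(3)*exp(-b))


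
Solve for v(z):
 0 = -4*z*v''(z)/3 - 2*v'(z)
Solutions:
 v(z) = C1 + C2/sqrt(z)


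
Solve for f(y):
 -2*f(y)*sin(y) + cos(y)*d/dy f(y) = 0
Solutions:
 f(y) = C1/cos(y)^2


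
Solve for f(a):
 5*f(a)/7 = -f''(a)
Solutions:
 f(a) = C1*sin(sqrt(35)*a/7) + C2*cos(sqrt(35)*a/7)


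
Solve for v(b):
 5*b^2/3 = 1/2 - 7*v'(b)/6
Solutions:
 v(b) = C1 - 10*b^3/21 + 3*b/7


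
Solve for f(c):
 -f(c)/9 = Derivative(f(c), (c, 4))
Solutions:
 f(c) = (C1*sin(sqrt(6)*c/6) + C2*cos(sqrt(6)*c/6))*exp(-sqrt(6)*c/6) + (C3*sin(sqrt(6)*c/6) + C4*cos(sqrt(6)*c/6))*exp(sqrt(6)*c/6)


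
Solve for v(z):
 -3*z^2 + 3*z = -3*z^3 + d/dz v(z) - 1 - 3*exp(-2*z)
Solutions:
 v(z) = C1 + 3*z^4/4 - z^3 + 3*z^2/2 + z - 3*exp(-2*z)/2


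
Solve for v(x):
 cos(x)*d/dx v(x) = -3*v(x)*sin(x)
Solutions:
 v(x) = C1*cos(x)^3


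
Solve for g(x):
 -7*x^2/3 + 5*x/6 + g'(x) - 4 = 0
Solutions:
 g(x) = C1 + 7*x^3/9 - 5*x^2/12 + 4*x


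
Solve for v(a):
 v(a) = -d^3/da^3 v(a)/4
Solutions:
 v(a) = C3*exp(-2^(2/3)*a) + (C1*sin(2^(2/3)*sqrt(3)*a/2) + C2*cos(2^(2/3)*sqrt(3)*a/2))*exp(2^(2/3)*a/2)


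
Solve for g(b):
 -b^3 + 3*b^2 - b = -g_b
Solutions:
 g(b) = C1 + b^4/4 - b^3 + b^2/2


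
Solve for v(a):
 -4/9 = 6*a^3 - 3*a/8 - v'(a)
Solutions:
 v(a) = C1 + 3*a^4/2 - 3*a^2/16 + 4*a/9


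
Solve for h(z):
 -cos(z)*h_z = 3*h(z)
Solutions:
 h(z) = C1*(sin(z) - 1)^(3/2)/(sin(z) + 1)^(3/2)


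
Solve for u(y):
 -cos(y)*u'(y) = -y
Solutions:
 u(y) = C1 + Integral(y/cos(y), y)


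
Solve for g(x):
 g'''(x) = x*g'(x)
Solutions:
 g(x) = C1 + Integral(C2*airyai(x) + C3*airybi(x), x)


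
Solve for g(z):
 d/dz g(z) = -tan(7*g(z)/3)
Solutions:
 g(z) = -3*asin(C1*exp(-7*z/3))/7 + 3*pi/7
 g(z) = 3*asin(C1*exp(-7*z/3))/7


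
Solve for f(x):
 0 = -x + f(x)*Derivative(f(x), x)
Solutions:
 f(x) = -sqrt(C1 + x^2)
 f(x) = sqrt(C1 + x^2)


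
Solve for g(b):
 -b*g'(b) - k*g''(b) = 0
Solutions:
 g(b) = C1 + C2*sqrt(k)*erf(sqrt(2)*b*sqrt(1/k)/2)


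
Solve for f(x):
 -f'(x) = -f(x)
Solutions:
 f(x) = C1*exp(x)


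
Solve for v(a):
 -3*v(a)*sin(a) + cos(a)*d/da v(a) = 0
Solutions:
 v(a) = C1/cos(a)^3


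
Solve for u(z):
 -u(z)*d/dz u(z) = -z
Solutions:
 u(z) = -sqrt(C1 + z^2)
 u(z) = sqrt(C1 + z^2)


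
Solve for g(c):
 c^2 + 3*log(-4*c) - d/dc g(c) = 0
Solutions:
 g(c) = C1 + c^3/3 + 3*c*log(-c) + 3*c*(-1 + 2*log(2))


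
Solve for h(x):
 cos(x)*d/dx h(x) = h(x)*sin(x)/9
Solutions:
 h(x) = C1/cos(x)^(1/9)


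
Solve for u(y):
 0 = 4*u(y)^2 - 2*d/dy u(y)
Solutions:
 u(y) = -1/(C1 + 2*y)


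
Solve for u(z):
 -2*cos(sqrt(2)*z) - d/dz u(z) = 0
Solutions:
 u(z) = C1 - sqrt(2)*sin(sqrt(2)*z)


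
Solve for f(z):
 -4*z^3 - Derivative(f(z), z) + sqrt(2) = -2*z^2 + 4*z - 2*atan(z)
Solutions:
 f(z) = C1 - z^4 + 2*z^3/3 - 2*z^2 + 2*z*atan(z) + sqrt(2)*z - log(z^2 + 1)


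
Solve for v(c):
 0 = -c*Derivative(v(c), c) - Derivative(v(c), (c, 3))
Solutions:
 v(c) = C1 + Integral(C2*airyai(-c) + C3*airybi(-c), c)


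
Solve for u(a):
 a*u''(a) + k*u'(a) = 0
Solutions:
 u(a) = C1 + a^(1 - re(k))*(C2*sin(log(a)*Abs(im(k))) + C3*cos(log(a)*im(k)))


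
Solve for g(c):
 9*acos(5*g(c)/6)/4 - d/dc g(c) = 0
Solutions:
 Integral(1/acos(5*_y/6), (_y, g(c))) = C1 + 9*c/4


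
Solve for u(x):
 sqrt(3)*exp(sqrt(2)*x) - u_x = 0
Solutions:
 u(x) = C1 + sqrt(6)*exp(sqrt(2)*x)/2


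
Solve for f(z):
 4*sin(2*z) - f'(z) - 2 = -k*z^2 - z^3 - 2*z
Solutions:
 f(z) = C1 + k*z^3/3 + z^4/4 + z^2 - 2*z - 2*cos(2*z)


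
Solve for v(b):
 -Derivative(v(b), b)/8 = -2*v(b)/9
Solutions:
 v(b) = C1*exp(16*b/9)


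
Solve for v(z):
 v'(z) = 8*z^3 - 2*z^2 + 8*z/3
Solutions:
 v(z) = C1 + 2*z^4 - 2*z^3/3 + 4*z^2/3


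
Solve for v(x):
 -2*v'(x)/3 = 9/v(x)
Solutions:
 v(x) = -sqrt(C1 - 27*x)
 v(x) = sqrt(C1 - 27*x)


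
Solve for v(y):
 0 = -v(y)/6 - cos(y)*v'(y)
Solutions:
 v(y) = C1*(sin(y) - 1)^(1/12)/(sin(y) + 1)^(1/12)


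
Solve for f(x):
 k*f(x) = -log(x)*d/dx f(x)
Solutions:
 f(x) = C1*exp(-k*li(x))


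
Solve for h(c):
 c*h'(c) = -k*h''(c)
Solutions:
 h(c) = C1 + C2*sqrt(k)*erf(sqrt(2)*c*sqrt(1/k)/2)


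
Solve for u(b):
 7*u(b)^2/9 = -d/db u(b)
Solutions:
 u(b) = 9/(C1 + 7*b)


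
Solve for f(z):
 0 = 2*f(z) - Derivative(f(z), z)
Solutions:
 f(z) = C1*exp(2*z)


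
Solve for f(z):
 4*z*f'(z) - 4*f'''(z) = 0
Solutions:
 f(z) = C1 + Integral(C2*airyai(z) + C3*airybi(z), z)


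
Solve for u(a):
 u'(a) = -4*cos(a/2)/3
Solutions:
 u(a) = C1 - 8*sin(a/2)/3


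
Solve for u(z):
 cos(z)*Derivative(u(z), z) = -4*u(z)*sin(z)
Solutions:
 u(z) = C1*cos(z)^4


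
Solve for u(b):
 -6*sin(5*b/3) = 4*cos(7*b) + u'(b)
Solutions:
 u(b) = C1 - 4*sin(7*b)/7 + 18*cos(5*b/3)/5


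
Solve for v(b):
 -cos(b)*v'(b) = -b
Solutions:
 v(b) = C1 + Integral(b/cos(b), b)


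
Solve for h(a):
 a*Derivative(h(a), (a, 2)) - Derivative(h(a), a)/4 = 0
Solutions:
 h(a) = C1 + C2*a^(5/4)


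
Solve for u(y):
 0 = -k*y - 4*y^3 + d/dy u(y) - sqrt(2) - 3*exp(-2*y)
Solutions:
 u(y) = C1 + k*y^2/2 + y^4 + sqrt(2)*y - 3*exp(-2*y)/2


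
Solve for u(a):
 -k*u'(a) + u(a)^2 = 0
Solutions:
 u(a) = -k/(C1*k + a)


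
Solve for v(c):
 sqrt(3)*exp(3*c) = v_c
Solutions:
 v(c) = C1 + sqrt(3)*exp(3*c)/3


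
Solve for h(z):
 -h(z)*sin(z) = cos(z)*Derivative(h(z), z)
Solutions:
 h(z) = C1*cos(z)


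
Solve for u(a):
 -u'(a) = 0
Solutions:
 u(a) = C1


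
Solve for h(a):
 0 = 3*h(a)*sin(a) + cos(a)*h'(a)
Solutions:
 h(a) = C1*cos(a)^3


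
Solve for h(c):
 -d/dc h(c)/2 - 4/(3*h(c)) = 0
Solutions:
 h(c) = -sqrt(C1 - 48*c)/3
 h(c) = sqrt(C1 - 48*c)/3


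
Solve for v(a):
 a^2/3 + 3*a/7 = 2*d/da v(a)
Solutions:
 v(a) = C1 + a^3/18 + 3*a^2/28


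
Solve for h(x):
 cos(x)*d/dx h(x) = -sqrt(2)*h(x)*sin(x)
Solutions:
 h(x) = C1*cos(x)^(sqrt(2))


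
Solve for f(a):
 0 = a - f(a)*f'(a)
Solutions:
 f(a) = -sqrt(C1 + a^2)
 f(a) = sqrt(C1 + a^2)


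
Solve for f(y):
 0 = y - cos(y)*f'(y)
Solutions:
 f(y) = C1 + Integral(y/cos(y), y)


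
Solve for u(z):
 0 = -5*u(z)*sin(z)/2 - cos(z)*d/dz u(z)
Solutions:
 u(z) = C1*cos(z)^(5/2)


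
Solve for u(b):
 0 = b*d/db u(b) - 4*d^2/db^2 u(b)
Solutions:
 u(b) = C1 + C2*erfi(sqrt(2)*b/4)


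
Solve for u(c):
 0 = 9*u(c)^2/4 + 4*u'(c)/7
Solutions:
 u(c) = 16/(C1 + 63*c)


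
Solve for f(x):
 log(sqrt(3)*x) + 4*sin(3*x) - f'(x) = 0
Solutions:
 f(x) = C1 + x*log(x) - x + x*log(3)/2 - 4*cos(3*x)/3


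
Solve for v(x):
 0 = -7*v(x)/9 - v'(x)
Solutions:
 v(x) = C1*exp(-7*x/9)


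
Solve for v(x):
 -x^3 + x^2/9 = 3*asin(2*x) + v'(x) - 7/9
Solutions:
 v(x) = C1 - x^4/4 + x^3/27 - 3*x*asin(2*x) + 7*x/9 - 3*sqrt(1 - 4*x^2)/2


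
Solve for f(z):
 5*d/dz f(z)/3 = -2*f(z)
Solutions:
 f(z) = C1*exp(-6*z/5)


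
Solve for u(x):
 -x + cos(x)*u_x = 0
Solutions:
 u(x) = C1 + Integral(x/cos(x), x)


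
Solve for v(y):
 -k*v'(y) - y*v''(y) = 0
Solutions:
 v(y) = C1 + y^(1 - re(k))*(C2*sin(log(y)*Abs(im(k))) + C3*cos(log(y)*im(k)))


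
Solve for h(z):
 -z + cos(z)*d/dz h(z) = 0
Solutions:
 h(z) = C1 + Integral(z/cos(z), z)


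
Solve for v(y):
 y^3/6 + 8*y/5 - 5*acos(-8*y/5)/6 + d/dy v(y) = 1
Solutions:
 v(y) = C1 - y^4/24 - 4*y^2/5 + 5*y*acos(-8*y/5)/6 + y + 5*sqrt(25 - 64*y^2)/48


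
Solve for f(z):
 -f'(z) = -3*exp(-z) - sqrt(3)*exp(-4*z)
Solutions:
 f(z) = C1 - 3*exp(-z) - sqrt(3)*exp(-4*z)/4


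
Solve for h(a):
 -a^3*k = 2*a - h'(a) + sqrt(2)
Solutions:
 h(a) = C1 + a^4*k/4 + a^2 + sqrt(2)*a


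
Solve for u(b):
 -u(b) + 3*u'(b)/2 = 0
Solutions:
 u(b) = C1*exp(2*b/3)


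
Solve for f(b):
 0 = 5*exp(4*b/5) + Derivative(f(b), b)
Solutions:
 f(b) = C1 - 25*exp(4*b/5)/4


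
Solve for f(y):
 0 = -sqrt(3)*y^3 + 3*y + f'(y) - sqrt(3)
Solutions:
 f(y) = C1 + sqrt(3)*y^4/4 - 3*y^2/2 + sqrt(3)*y


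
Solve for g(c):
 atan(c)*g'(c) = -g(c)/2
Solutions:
 g(c) = C1*exp(-Integral(1/atan(c), c)/2)


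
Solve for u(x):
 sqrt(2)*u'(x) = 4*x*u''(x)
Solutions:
 u(x) = C1 + C2*x^(sqrt(2)/4 + 1)


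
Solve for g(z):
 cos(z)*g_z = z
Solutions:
 g(z) = C1 + Integral(z/cos(z), z)


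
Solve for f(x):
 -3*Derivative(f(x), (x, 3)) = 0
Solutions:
 f(x) = C1 + C2*x + C3*x^2


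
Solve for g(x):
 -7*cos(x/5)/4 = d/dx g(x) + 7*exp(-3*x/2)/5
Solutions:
 g(x) = C1 - 35*sin(x/5)/4 + 14*exp(-3*x/2)/15


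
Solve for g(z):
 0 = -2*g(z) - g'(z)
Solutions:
 g(z) = C1*exp(-2*z)


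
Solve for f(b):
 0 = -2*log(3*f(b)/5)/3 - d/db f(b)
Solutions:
 3*Integral(1/(log(_y) - log(5) + log(3)), (_y, f(b)))/2 = C1 - b


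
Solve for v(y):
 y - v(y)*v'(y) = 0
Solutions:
 v(y) = -sqrt(C1 + y^2)
 v(y) = sqrt(C1 + y^2)


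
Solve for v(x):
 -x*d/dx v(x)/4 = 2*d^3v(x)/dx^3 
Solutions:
 v(x) = C1 + Integral(C2*airyai(-x/2) + C3*airybi(-x/2), x)


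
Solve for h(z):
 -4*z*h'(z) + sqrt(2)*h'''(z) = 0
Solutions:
 h(z) = C1 + Integral(C2*airyai(sqrt(2)*z) + C3*airybi(sqrt(2)*z), z)


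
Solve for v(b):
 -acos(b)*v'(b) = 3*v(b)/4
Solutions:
 v(b) = C1*exp(-3*Integral(1/acos(b), b)/4)


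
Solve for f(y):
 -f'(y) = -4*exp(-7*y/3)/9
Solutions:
 f(y) = C1 - 4*exp(-7*y/3)/21


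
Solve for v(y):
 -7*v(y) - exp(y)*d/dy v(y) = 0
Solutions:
 v(y) = C1*exp(7*exp(-y))


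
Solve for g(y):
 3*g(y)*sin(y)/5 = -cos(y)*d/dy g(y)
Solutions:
 g(y) = C1*cos(y)^(3/5)


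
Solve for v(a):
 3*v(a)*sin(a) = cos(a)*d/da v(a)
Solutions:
 v(a) = C1/cos(a)^3


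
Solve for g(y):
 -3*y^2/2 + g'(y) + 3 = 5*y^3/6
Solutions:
 g(y) = C1 + 5*y^4/24 + y^3/2 - 3*y


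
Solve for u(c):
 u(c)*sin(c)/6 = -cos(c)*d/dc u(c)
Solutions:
 u(c) = C1*cos(c)^(1/6)


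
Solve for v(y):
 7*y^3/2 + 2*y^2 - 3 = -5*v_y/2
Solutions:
 v(y) = C1 - 7*y^4/20 - 4*y^3/15 + 6*y/5


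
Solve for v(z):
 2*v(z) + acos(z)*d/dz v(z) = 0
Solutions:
 v(z) = C1*exp(-2*Integral(1/acos(z), z))


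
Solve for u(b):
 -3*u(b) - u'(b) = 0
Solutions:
 u(b) = C1*exp(-3*b)


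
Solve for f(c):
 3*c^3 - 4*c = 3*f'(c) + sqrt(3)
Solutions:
 f(c) = C1 + c^4/4 - 2*c^2/3 - sqrt(3)*c/3


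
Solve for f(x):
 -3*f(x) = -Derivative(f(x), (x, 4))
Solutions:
 f(x) = C1*exp(-3^(1/4)*x) + C2*exp(3^(1/4)*x) + C3*sin(3^(1/4)*x) + C4*cos(3^(1/4)*x)


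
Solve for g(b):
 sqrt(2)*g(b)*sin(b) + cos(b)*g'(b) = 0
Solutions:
 g(b) = C1*cos(b)^(sqrt(2))


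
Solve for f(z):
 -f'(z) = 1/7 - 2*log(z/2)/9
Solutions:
 f(z) = C1 + 2*z*log(z)/9 - 23*z/63 - 2*z*log(2)/9


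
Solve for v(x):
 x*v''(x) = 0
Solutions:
 v(x) = C1 + C2*x


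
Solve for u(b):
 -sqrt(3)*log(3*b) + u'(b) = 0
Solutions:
 u(b) = C1 + sqrt(3)*b*log(b) - sqrt(3)*b + sqrt(3)*b*log(3)


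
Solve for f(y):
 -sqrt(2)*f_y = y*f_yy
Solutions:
 f(y) = C1 + C2*y^(1 - sqrt(2))


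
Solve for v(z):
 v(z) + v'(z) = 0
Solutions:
 v(z) = C1*exp(-z)


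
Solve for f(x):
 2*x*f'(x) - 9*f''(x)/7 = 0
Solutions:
 f(x) = C1 + C2*erfi(sqrt(7)*x/3)


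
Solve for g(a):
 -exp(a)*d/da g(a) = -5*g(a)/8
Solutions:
 g(a) = C1*exp(-5*exp(-a)/8)


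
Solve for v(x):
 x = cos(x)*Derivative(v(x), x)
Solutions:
 v(x) = C1 + Integral(x/cos(x), x)


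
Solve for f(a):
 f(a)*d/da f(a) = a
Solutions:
 f(a) = -sqrt(C1 + a^2)
 f(a) = sqrt(C1 + a^2)


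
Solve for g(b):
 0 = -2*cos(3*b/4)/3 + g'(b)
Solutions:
 g(b) = C1 + 8*sin(3*b/4)/9


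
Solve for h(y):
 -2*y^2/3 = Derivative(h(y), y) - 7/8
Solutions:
 h(y) = C1 - 2*y^3/9 + 7*y/8


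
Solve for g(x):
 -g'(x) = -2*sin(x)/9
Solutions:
 g(x) = C1 - 2*cos(x)/9


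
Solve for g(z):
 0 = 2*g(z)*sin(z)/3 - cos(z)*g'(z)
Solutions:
 g(z) = C1/cos(z)^(2/3)


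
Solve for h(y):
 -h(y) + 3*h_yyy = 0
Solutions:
 h(y) = C3*exp(3^(2/3)*y/3) + (C1*sin(3^(1/6)*y/2) + C2*cos(3^(1/6)*y/2))*exp(-3^(2/3)*y/6)


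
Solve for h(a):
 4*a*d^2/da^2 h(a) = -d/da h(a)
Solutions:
 h(a) = C1 + C2*a^(3/4)


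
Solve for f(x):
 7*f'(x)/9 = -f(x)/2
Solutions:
 f(x) = C1*exp(-9*x/14)


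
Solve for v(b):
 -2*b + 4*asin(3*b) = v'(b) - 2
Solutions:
 v(b) = C1 - b^2 + 4*b*asin(3*b) + 2*b + 4*sqrt(1 - 9*b^2)/3


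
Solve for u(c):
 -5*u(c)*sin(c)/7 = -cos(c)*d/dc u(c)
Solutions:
 u(c) = C1/cos(c)^(5/7)


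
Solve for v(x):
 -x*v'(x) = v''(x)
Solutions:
 v(x) = C1 + C2*erf(sqrt(2)*x/2)


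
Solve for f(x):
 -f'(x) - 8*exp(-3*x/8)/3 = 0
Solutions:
 f(x) = C1 + 64*exp(-3*x/8)/9


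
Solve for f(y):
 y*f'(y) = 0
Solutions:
 f(y) = C1


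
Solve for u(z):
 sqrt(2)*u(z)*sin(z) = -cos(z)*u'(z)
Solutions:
 u(z) = C1*cos(z)^(sqrt(2))


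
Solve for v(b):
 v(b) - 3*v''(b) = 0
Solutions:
 v(b) = C1*exp(-sqrt(3)*b/3) + C2*exp(sqrt(3)*b/3)


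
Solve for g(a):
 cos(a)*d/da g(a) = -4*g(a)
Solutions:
 g(a) = C1*(sin(a)^2 - 2*sin(a) + 1)/(sin(a)^2 + 2*sin(a) + 1)


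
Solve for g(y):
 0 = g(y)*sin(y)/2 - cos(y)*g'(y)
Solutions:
 g(y) = C1/sqrt(cos(y))


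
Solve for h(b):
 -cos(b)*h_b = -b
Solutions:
 h(b) = C1 + Integral(b/cos(b), b)


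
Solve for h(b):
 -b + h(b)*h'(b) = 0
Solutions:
 h(b) = -sqrt(C1 + b^2)
 h(b) = sqrt(C1 + b^2)


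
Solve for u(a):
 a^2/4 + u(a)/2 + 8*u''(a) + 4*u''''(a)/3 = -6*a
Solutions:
 u(a) = C1*sin(a*sqrt(3 - sqrt(138)/4)) + C2*sin(a*sqrt(sqrt(138)/4 + 3)) + C3*cos(a*sqrt(3 - sqrt(138)/4)) + C4*cos(a*sqrt(sqrt(138)/4 + 3)) - a^2/2 - 12*a + 16


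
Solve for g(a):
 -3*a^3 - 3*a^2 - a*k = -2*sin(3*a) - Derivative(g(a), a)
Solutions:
 g(a) = C1 + 3*a^4/4 + a^3 + a^2*k/2 + 2*cos(3*a)/3


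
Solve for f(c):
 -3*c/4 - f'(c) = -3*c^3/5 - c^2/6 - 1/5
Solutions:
 f(c) = C1 + 3*c^4/20 + c^3/18 - 3*c^2/8 + c/5


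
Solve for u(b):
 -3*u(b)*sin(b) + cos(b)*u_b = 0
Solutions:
 u(b) = C1/cos(b)^3


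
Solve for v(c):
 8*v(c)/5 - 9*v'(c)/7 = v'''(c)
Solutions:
 v(c) = C1*exp(-c*(-15*245^(1/3)/(196 + sqrt(43141))^(1/3) + 175^(1/3)*(196 + sqrt(43141))^(1/3))/70)*sin(sqrt(3)*c*(15*245^(1/3)/(196 + sqrt(43141))^(1/3) + 175^(1/3)*(196 + sqrt(43141))^(1/3))/70) + C2*exp(-c*(-15*245^(1/3)/(196 + sqrt(43141))^(1/3) + 175^(1/3)*(196 + sqrt(43141))^(1/3))/70)*cos(sqrt(3)*c*(15*245^(1/3)/(196 + sqrt(43141))^(1/3) + 175^(1/3)*(196 + sqrt(43141))^(1/3))/70) + C3*exp(c*(-15*245^(1/3)/(196 + sqrt(43141))^(1/3) + 175^(1/3)*(196 + sqrt(43141))^(1/3))/35)


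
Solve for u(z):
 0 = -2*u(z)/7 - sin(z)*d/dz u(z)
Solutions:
 u(z) = C1*(cos(z) + 1)^(1/7)/(cos(z) - 1)^(1/7)


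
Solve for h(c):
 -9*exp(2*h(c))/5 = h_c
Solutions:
 h(c) = log(-sqrt(1/(C1 + 9*c))) - log(2) + log(10)/2
 h(c) = log(1/(C1 + 9*c))/2 - log(2) + log(10)/2


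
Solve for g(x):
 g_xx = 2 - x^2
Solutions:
 g(x) = C1 + C2*x - x^4/12 + x^2


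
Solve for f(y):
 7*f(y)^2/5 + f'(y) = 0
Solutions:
 f(y) = 5/(C1 + 7*y)


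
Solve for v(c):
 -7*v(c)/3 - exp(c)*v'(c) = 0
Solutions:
 v(c) = C1*exp(7*exp(-c)/3)


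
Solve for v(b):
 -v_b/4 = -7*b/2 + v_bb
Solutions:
 v(b) = C1 + C2*exp(-b/4) + 7*b^2 - 56*b


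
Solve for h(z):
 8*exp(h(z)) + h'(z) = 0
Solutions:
 h(z) = log(1/(C1 + 8*z))


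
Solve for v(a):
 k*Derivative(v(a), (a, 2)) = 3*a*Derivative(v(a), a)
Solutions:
 v(a) = C1 + C2*erf(sqrt(6)*a*sqrt(-1/k)/2)/sqrt(-1/k)


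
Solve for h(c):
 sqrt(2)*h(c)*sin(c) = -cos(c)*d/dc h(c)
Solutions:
 h(c) = C1*cos(c)^(sqrt(2))


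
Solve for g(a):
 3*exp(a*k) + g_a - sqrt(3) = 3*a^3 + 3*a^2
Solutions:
 g(a) = C1 + 3*a^4/4 + a^3 + sqrt(3)*a - 3*exp(a*k)/k


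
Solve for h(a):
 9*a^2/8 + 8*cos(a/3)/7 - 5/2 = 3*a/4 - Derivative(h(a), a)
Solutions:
 h(a) = C1 - 3*a^3/8 + 3*a^2/8 + 5*a/2 - 24*sin(a/3)/7


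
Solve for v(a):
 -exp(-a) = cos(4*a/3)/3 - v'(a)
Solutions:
 v(a) = C1 + sin(4*a/3)/4 - exp(-a)


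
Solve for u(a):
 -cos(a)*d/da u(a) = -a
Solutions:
 u(a) = C1 + Integral(a/cos(a), a)


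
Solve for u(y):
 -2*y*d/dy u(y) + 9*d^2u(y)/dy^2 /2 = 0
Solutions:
 u(y) = C1 + C2*erfi(sqrt(2)*y/3)


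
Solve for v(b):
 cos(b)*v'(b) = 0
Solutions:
 v(b) = C1


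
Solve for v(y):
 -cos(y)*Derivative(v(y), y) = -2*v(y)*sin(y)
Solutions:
 v(y) = C1/cos(y)^2


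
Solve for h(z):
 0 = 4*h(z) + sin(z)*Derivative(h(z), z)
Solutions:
 h(z) = C1*(cos(z)^2 + 2*cos(z) + 1)/(cos(z)^2 - 2*cos(z) + 1)


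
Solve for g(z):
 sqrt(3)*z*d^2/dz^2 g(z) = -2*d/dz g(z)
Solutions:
 g(z) = C1 + C2*z^(1 - 2*sqrt(3)/3)


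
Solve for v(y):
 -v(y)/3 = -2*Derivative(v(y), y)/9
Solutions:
 v(y) = C1*exp(3*y/2)


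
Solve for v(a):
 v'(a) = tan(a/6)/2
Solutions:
 v(a) = C1 - 3*log(cos(a/6))


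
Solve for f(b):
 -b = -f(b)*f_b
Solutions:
 f(b) = -sqrt(C1 + b^2)
 f(b) = sqrt(C1 + b^2)


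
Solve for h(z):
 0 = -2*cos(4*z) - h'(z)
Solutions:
 h(z) = C1 - sin(4*z)/2


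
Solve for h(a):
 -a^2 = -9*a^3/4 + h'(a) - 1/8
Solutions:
 h(a) = C1 + 9*a^4/16 - a^3/3 + a/8


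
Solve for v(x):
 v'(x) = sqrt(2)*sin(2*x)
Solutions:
 v(x) = C1 - sqrt(2)*cos(2*x)/2


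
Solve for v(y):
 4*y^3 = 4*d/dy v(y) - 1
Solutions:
 v(y) = C1 + y^4/4 + y/4


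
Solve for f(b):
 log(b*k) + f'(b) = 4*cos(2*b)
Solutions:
 f(b) = C1 - b*log(b*k) + b + 2*sin(2*b)


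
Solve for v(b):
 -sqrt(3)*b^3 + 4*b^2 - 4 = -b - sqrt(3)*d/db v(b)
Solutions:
 v(b) = C1 + b^4/4 - 4*sqrt(3)*b^3/9 - sqrt(3)*b^2/6 + 4*sqrt(3)*b/3


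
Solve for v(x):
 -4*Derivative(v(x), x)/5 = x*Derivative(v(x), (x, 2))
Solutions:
 v(x) = C1 + C2*x^(1/5)


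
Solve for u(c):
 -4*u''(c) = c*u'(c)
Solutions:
 u(c) = C1 + C2*erf(sqrt(2)*c/4)


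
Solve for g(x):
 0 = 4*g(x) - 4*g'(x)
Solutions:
 g(x) = C1*exp(x)


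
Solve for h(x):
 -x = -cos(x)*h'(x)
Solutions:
 h(x) = C1 + Integral(x/cos(x), x)


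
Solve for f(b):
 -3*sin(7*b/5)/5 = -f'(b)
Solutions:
 f(b) = C1 - 3*cos(7*b/5)/7


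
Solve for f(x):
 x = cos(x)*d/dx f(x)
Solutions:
 f(x) = C1 + Integral(x/cos(x), x)


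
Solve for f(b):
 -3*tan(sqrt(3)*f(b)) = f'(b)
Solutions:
 f(b) = sqrt(3)*(pi - asin(C1*exp(-3*sqrt(3)*b)))/3
 f(b) = sqrt(3)*asin(C1*exp(-3*sqrt(3)*b))/3


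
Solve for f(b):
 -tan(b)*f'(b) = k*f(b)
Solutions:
 f(b) = C1*exp(-k*log(sin(b)))


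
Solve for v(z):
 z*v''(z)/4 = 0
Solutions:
 v(z) = C1 + C2*z


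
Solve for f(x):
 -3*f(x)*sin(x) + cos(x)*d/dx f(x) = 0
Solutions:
 f(x) = C1/cos(x)^3


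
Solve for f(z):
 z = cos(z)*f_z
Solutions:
 f(z) = C1 + Integral(z/cos(z), z)


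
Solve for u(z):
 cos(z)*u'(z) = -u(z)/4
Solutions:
 u(z) = C1*(sin(z) - 1)^(1/8)/(sin(z) + 1)^(1/8)


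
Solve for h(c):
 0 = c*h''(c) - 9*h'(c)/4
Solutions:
 h(c) = C1 + C2*c^(13/4)


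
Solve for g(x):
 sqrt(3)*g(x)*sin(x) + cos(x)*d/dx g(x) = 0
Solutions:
 g(x) = C1*cos(x)^(sqrt(3))


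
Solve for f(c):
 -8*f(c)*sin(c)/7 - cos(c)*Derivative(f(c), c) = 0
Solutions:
 f(c) = C1*cos(c)^(8/7)


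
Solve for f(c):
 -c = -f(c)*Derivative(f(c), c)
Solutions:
 f(c) = -sqrt(C1 + c^2)
 f(c) = sqrt(C1 + c^2)


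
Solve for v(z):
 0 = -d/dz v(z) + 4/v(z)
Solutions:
 v(z) = -sqrt(C1 + 8*z)
 v(z) = sqrt(C1 + 8*z)


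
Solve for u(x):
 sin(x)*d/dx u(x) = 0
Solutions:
 u(x) = C1


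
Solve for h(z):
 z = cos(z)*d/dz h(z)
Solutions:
 h(z) = C1 + Integral(z/cos(z), z)


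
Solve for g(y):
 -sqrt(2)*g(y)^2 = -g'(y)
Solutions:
 g(y) = -1/(C1 + sqrt(2)*y)


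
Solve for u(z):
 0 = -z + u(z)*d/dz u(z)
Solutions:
 u(z) = -sqrt(C1 + z^2)
 u(z) = sqrt(C1 + z^2)


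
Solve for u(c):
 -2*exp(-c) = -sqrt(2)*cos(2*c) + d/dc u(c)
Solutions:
 u(c) = C1 + sqrt(2)*sin(2*c)/2 + 2*exp(-c)


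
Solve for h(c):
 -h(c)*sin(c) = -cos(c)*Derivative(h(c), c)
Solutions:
 h(c) = C1/cos(c)


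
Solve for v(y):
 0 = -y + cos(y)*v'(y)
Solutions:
 v(y) = C1 + Integral(y/cos(y), y)


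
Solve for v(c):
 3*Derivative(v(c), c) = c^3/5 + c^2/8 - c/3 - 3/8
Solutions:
 v(c) = C1 + c^4/60 + c^3/72 - c^2/18 - c/8


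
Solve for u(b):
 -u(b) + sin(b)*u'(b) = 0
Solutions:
 u(b) = C1*sqrt(cos(b) - 1)/sqrt(cos(b) + 1)


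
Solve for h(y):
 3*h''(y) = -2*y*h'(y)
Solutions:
 h(y) = C1 + C2*erf(sqrt(3)*y/3)


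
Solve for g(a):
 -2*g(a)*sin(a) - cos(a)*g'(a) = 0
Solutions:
 g(a) = C1*cos(a)^2


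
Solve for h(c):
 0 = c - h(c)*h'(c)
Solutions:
 h(c) = -sqrt(C1 + c^2)
 h(c) = sqrt(C1 + c^2)


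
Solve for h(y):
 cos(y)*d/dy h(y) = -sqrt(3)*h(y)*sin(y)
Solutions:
 h(y) = C1*cos(y)^(sqrt(3))


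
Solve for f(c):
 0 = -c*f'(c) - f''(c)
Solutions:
 f(c) = C1 + C2*erf(sqrt(2)*c/2)


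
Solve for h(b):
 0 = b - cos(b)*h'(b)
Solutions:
 h(b) = C1 + Integral(b/cos(b), b)


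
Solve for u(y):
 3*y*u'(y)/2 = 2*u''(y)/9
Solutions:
 u(y) = C1 + C2*erfi(3*sqrt(6)*y/4)


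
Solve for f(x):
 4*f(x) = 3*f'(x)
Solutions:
 f(x) = C1*exp(4*x/3)


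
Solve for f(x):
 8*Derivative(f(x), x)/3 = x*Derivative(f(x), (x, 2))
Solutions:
 f(x) = C1 + C2*x^(11/3)


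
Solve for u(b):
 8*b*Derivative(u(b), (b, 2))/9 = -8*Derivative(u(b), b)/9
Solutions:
 u(b) = C1 + C2*log(b)


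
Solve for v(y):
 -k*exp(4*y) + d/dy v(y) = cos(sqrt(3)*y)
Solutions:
 v(y) = C1 + k*exp(4*y)/4 + sqrt(3)*sin(sqrt(3)*y)/3


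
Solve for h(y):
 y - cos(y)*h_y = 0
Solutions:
 h(y) = C1 + Integral(y/cos(y), y)


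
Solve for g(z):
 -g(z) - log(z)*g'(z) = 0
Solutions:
 g(z) = C1*exp(-li(z))


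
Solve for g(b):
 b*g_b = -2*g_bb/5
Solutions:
 g(b) = C1 + C2*erf(sqrt(5)*b/2)


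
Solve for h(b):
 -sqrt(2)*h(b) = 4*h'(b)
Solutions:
 h(b) = C1*exp(-sqrt(2)*b/4)


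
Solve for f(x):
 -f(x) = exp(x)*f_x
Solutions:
 f(x) = C1*exp(exp(-x))


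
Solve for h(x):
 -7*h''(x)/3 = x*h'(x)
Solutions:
 h(x) = C1 + C2*erf(sqrt(42)*x/14)


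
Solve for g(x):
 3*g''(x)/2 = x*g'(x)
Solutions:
 g(x) = C1 + C2*erfi(sqrt(3)*x/3)


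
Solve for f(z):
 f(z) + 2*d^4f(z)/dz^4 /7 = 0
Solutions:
 f(z) = (C1*sin(14^(1/4)*z/2) + C2*cos(14^(1/4)*z/2))*exp(-14^(1/4)*z/2) + (C3*sin(14^(1/4)*z/2) + C4*cos(14^(1/4)*z/2))*exp(14^(1/4)*z/2)


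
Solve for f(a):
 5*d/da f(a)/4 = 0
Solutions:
 f(a) = C1


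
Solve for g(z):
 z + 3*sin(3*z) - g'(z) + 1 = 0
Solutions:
 g(z) = C1 + z^2/2 + z - cos(3*z)


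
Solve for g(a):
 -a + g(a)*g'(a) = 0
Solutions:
 g(a) = -sqrt(C1 + a^2)
 g(a) = sqrt(C1 + a^2)


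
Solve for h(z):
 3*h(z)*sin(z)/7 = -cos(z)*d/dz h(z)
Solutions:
 h(z) = C1*cos(z)^(3/7)


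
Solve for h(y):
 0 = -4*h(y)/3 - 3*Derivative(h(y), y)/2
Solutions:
 h(y) = C1*exp(-8*y/9)


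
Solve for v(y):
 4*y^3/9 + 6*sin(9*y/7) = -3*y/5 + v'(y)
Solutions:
 v(y) = C1 + y^4/9 + 3*y^2/10 - 14*cos(9*y/7)/3


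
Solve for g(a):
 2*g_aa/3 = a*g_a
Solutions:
 g(a) = C1 + C2*erfi(sqrt(3)*a/2)


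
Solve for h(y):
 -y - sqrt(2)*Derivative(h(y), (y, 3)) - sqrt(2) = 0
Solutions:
 h(y) = C1 + C2*y + C3*y^2 - sqrt(2)*y^4/48 - y^3/6


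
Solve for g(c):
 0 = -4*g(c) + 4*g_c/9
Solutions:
 g(c) = C1*exp(9*c)


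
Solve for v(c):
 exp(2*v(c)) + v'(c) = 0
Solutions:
 v(c) = log(-sqrt(-1/(C1 - c))) - log(2)/2
 v(c) = log(-1/(C1 - c))/2 - log(2)/2


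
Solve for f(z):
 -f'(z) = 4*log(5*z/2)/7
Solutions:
 f(z) = C1 - 4*z*log(z)/7 - 4*z*log(5)/7 + 4*z*log(2)/7 + 4*z/7


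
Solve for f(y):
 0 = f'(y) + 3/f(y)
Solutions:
 f(y) = -sqrt(C1 - 6*y)
 f(y) = sqrt(C1 - 6*y)


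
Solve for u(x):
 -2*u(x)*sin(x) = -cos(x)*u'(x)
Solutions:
 u(x) = C1/cos(x)^2


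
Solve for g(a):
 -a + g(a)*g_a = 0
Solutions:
 g(a) = -sqrt(C1 + a^2)
 g(a) = sqrt(C1 + a^2)


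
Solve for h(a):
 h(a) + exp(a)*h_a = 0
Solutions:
 h(a) = C1*exp(exp(-a))


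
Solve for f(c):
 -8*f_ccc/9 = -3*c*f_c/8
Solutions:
 f(c) = C1 + Integral(C2*airyai(3*c/4) + C3*airybi(3*c/4), c)


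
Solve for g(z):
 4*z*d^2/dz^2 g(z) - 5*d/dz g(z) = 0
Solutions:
 g(z) = C1 + C2*z^(9/4)


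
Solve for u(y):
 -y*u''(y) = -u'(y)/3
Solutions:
 u(y) = C1 + C2*y^(4/3)


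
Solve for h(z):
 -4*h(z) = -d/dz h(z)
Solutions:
 h(z) = C1*exp(4*z)


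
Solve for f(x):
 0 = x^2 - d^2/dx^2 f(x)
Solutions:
 f(x) = C1 + C2*x + x^4/12


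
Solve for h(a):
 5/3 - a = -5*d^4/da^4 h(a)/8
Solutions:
 h(a) = C1 + C2*a + C3*a^2 + C4*a^3 + a^5/75 - a^4/9


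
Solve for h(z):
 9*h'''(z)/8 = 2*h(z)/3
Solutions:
 h(z) = C3*exp(2*2^(1/3)*z/3) + (C1*sin(2^(1/3)*sqrt(3)*z/3) + C2*cos(2^(1/3)*sqrt(3)*z/3))*exp(-2^(1/3)*z/3)


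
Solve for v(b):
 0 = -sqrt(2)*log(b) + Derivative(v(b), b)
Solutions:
 v(b) = C1 + sqrt(2)*b*log(b) - sqrt(2)*b


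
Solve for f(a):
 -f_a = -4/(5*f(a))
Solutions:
 f(a) = -sqrt(C1 + 40*a)/5
 f(a) = sqrt(C1 + 40*a)/5


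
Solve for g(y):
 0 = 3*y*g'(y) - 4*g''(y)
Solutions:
 g(y) = C1 + C2*erfi(sqrt(6)*y/4)


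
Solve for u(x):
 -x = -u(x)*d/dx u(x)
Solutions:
 u(x) = -sqrt(C1 + x^2)
 u(x) = sqrt(C1 + x^2)


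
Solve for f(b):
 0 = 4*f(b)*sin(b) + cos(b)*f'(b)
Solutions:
 f(b) = C1*cos(b)^4


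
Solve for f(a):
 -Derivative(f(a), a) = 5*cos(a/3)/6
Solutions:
 f(a) = C1 - 5*sin(a/3)/2


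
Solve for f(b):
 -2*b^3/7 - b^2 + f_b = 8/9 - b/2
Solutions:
 f(b) = C1 + b^4/14 + b^3/3 - b^2/4 + 8*b/9


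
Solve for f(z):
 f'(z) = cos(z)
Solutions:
 f(z) = C1 + sin(z)


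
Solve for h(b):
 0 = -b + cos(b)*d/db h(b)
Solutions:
 h(b) = C1 + Integral(b/cos(b), b)


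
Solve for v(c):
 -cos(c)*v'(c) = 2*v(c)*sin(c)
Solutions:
 v(c) = C1*cos(c)^2


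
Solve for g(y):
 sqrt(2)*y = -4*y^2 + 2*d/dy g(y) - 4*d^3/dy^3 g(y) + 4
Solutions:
 g(y) = C1 + C2*exp(-sqrt(2)*y/2) + C3*exp(sqrt(2)*y/2) + 2*y^3/3 + sqrt(2)*y^2/4 + 6*y


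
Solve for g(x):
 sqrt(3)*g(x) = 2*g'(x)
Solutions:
 g(x) = C1*exp(sqrt(3)*x/2)


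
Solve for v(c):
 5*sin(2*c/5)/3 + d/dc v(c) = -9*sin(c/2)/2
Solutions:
 v(c) = C1 + 25*cos(2*c/5)/6 + 9*cos(c/2)


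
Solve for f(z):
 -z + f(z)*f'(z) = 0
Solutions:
 f(z) = -sqrt(C1 + z^2)
 f(z) = sqrt(C1 + z^2)


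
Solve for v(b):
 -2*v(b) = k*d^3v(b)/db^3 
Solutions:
 v(b) = C1*exp(2^(1/3)*b*(-1/k)^(1/3)) + C2*exp(2^(1/3)*b*(-1/k)^(1/3)*(-1 + sqrt(3)*I)/2) + C3*exp(-2^(1/3)*b*(-1/k)^(1/3)*(1 + sqrt(3)*I)/2)


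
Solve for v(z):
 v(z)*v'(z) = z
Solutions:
 v(z) = -sqrt(C1 + z^2)
 v(z) = sqrt(C1 + z^2)


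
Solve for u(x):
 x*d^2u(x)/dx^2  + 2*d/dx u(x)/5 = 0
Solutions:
 u(x) = C1 + C2*x^(3/5)


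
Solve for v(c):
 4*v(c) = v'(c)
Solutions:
 v(c) = C1*exp(4*c)


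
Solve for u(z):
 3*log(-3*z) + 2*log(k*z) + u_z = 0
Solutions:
 u(z) = C1 + z*(-2*log(-k) - 3*log(3) + 5) - 5*z*log(-z)


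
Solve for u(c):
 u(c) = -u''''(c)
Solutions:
 u(c) = (C1*sin(sqrt(2)*c/2) + C2*cos(sqrt(2)*c/2))*exp(-sqrt(2)*c/2) + (C3*sin(sqrt(2)*c/2) + C4*cos(sqrt(2)*c/2))*exp(sqrt(2)*c/2)


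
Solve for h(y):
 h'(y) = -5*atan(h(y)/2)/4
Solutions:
 Integral(1/atan(_y/2), (_y, h(y))) = C1 - 5*y/4


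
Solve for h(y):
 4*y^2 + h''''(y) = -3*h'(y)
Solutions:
 h(y) = C1 + C4*exp(-3^(1/3)*y) - 4*y^3/9 + (C2*sin(3^(5/6)*y/2) + C3*cos(3^(5/6)*y/2))*exp(3^(1/3)*y/2)


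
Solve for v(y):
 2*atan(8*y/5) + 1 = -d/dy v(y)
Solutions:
 v(y) = C1 - 2*y*atan(8*y/5) - y + 5*log(64*y^2 + 25)/8


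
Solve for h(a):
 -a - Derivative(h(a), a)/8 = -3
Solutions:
 h(a) = C1 - 4*a^2 + 24*a


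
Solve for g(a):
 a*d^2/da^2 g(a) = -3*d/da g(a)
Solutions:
 g(a) = C1 + C2/a^2


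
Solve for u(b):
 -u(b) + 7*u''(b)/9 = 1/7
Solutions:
 u(b) = C1*exp(-3*sqrt(7)*b/7) + C2*exp(3*sqrt(7)*b/7) - 1/7


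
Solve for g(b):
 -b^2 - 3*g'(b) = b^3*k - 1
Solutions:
 g(b) = C1 - b^4*k/12 - b^3/9 + b/3


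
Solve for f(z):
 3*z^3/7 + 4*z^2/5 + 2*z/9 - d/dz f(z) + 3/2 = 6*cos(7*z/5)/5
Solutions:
 f(z) = C1 + 3*z^4/28 + 4*z^3/15 + z^2/9 + 3*z/2 - 6*sin(7*z/5)/7


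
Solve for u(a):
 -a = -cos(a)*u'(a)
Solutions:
 u(a) = C1 + Integral(a/cos(a), a)


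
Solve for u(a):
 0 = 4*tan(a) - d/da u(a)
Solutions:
 u(a) = C1 - 4*log(cos(a))


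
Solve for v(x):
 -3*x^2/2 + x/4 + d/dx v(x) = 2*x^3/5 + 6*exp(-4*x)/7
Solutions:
 v(x) = C1 + x^4/10 + x^3/2 - x^2/8 - 3*exp(-4*x)/14


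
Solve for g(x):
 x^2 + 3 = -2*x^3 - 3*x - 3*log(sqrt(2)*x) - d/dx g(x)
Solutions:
 g(x) = C1 - x^4/2 - x^3/3 - 3*x^2/2 - 3*x*log(x) - 3*x*log(2)/2


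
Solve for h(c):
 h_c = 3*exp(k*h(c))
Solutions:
 h(c) = Piecewise((log(-1/(C1*k + 3*c*k))/k, Ne(k, 0)), (nan, True))
 h(c) = Piecewise((C1 + 3*c, Eq(k, 0)), (nan, True))


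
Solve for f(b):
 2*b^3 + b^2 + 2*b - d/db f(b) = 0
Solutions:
 f(b) = C1 + b^4/2 + b^3/3 + b^2


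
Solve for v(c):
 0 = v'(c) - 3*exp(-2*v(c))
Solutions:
 v(c) = log(-sqrt(C1 + 6*c))
 v(c) = log(C1 + 6*c)/2


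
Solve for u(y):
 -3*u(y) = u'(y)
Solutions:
 u(y) = C1*exp(-3*y)


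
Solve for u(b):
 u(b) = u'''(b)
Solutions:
 u(b) = C3*exp(b) + (C1*sin(sqrt(3)*b/2) + C2*cos(sqrt(3)*b/2))*exp(-b/2)


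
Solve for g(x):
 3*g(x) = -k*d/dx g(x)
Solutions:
 g(x) = C1*exp(-3*x/k)


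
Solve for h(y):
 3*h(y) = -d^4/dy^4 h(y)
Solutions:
 h(y) = (C1*sin(sqrt(2)*3^(1/4)*y/2) + C2*cos(sqrt(2)*3^(1/4)*y/2))*exp(-sqrt(2)*3^(1/4)*y/2) + (C3*sin(sqrt(2)*3^(1/4)*y/2) + C4*cos(sqrt(2)*3^(1/4)*y/2))*exp(sqrt(2)*3^(1/4)*y/2)


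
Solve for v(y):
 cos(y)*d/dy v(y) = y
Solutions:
 v(y) = C1 + Integral(y/cos(y), y)


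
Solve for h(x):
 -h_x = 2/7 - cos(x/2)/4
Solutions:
 h(x) = C1 - 2*x/7 + sin(x/2)/2


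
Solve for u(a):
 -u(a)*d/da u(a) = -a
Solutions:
 u(a) = -sqrt(C1 + a^2)
 u(a) = sqrt(C1 + a^2)


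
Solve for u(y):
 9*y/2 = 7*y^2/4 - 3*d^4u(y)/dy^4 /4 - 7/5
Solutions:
 u(y) = C1 + C2*y + C3*y^2 + C4*y^3 + 7*y^6/1080 - y^5/20 - 7*y^4/90


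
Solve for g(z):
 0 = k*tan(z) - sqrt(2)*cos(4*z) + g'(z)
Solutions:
 g(z) = C1 + k*log(cos(z)) + sqrt(2)*sin(4*z)/4


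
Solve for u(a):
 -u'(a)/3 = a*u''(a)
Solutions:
 u(a) = C1 + C2*a^(2/3)


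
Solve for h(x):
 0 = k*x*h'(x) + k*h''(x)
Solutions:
 h(x) = C1 + C2*erf(sqrt(2)*x/2)


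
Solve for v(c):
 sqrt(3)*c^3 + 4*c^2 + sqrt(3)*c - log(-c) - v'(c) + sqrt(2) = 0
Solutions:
 v(c) = C1 + sqrt(3)*c^4/4 + 4*c^3/3 + sqrt(3)*c^2/2 - c*log(-c) + c*(1 + sqrt(2))


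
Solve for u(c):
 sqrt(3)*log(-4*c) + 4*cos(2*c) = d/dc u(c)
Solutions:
 u(c) = C1 + sqrt(3)*c*(log(-c) - 1) + 2*sqrt(3)*c*log(2) + 2*sin(2*c)


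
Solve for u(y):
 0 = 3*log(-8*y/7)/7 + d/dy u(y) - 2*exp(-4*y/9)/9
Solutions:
 u(y) = C1 - 3*y*log(-y)/7 + 3*y*(-3*log(2) + 1 + log(7))/7 - exp(-4*y/9)/2


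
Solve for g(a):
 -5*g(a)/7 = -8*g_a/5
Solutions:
 g(a) = C1*exp(25*a/56)


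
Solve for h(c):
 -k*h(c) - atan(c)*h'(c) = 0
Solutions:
 h(c) = C1*exp(-k*Integral(1/atan(c), c))


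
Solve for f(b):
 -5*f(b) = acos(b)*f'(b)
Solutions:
 f(b) = C1*exp(-5*Integral(1/acos(b), b))


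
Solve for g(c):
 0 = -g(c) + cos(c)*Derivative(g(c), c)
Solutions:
 g(c) = C1*sqrt(sin(c) + 1)/sqrt(sin(c) - 1)


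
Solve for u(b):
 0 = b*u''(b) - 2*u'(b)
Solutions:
 u(b) = C1 + C2*b^3


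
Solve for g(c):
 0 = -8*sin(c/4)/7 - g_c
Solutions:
 g(c) = C1 + 32*cos(c/4)/7


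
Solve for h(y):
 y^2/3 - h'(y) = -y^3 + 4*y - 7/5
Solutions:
 h(y) = C1 + y^4/4 + y^3/9 - 2*y^2 + 7*y/5


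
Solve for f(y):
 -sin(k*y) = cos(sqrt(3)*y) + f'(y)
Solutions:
 f(y) = C1 - sqrt(3)*sin(sqrt(3)*y)/3 + cos(k*y)/k


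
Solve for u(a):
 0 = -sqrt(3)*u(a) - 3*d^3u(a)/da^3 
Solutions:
 u(a) = C3*exp(-3^(5/6)*a/3) + (C1*sin(3^(1/3)*a/2) + C2*cos(3^(1/3)*a/2))*exp(3^(5/6)*a/6)


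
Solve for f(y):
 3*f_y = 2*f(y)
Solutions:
 f(y) = C1*exp(2*y/3)


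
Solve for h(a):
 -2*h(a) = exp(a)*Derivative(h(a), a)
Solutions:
 h(a) = C1*exp(2*exp(-a))


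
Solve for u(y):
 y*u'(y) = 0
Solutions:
 u(y) = C1


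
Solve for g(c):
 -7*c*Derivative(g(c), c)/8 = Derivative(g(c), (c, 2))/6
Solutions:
 g(c) = C1 + C2*erf(sqrt(42)*c/4)


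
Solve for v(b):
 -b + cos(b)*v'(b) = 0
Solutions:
 v(b) = C1 + Integral(b/cos(b), b)


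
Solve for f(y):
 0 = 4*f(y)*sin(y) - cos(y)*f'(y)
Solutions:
 f(y) = C1/cos(y)^4


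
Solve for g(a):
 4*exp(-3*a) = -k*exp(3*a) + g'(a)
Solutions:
 g(a) = C1 + k*exp(3*a)/3 - 4*exp(-3*a)/3


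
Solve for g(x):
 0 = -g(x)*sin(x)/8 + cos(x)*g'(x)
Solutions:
 g(x) = C1/cos(x)^(1/8)


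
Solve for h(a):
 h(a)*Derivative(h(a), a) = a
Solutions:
 h(a) = -sqrt(C1 + a^2)
 h(a) = sqrt(C1 + a^2)


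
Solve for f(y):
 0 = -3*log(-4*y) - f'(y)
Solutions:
 f(y) = C1 - 3*y*log(-y) + 3*y*(1 - 2*log(2))


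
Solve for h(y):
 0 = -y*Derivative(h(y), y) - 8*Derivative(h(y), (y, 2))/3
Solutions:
 h(y) = C1 + C2*erf(sqrt(3)*y/4)


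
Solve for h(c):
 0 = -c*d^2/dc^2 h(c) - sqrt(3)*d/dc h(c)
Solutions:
 h(c) = C1 + C2*c^(1 - sqrt(3))


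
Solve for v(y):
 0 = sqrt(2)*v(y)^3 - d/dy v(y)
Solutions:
 v(y) = -sqrt(2)*sqrt(-1/(C1 + sqrt(2)*y))/2
 v(y) = sqrt(2)*sqrt(-1/(C1 + sqrt(2)*y))/2


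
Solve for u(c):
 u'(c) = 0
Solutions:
 u(c) = C1


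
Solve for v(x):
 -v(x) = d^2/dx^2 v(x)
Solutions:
 v(x) = C1*sin(x) + C2*cos(x)


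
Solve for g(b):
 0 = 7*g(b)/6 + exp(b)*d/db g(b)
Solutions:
 g(b) = C1*exp(7*exp(-b)/6)


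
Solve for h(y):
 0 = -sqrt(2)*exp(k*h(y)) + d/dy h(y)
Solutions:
 h(y) = Piecewise((log(-1/(C1*k + sqrt(2)*k*y))/k, Ne(k, 0)), (nan, True))
 h(y) = Piecewise((C1 + sqrt(2)*y, Eq(k, 0)), (nan, True))


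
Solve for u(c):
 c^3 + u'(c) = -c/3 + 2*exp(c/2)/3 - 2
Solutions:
 u(c) = C1 - c^4/4 - c^2/6 - 2*c + 4*exp(c/2)/3


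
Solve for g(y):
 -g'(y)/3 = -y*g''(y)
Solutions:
 g(y) = C1 + C2*y^(4/3)


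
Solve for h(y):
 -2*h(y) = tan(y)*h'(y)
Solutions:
 h(y) = C1/sin(y)^2


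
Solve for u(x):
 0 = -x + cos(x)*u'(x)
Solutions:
 u(x) = C1 + Integral(x/cos(x), x)


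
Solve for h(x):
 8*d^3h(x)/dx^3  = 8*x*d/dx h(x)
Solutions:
 h(x) = C1 + Integral(C2*airyai(x) + C3*airybi(x), x)


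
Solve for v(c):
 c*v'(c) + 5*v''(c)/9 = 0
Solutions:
 v(c) = C1 + C2*erf(3*sqrt(10)*c/10)


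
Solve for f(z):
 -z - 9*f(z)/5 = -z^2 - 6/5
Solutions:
 f(z) = 5*z^2/9 - 5*z/9 + 2/3


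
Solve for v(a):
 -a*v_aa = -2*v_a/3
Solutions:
 v(a) = C1 + C2*a^(5/3)


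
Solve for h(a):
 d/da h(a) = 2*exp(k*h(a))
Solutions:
 h(a) = Piecewise((log(-1/(C1*k + 2*a*k))/k, Ne(k, 0)), (nan, True))
 h(a) = Piecewise((C1 + 2*a, Eq(k, 0)), (nan, True))


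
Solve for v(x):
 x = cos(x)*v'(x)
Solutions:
 v(x) = C1 + Integral(x/cos(x), x)


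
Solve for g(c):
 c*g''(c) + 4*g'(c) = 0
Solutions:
 g(c) = C1 + C2/c^3


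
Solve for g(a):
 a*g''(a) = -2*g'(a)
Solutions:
 g(a) = C1 + C2/a


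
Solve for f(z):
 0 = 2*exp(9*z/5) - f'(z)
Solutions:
 f(z) = C1 + 10*exp(9*z/5)/9


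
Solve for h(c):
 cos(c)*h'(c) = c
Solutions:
 h(c) = C1 + Integral(c/cos(c), c)


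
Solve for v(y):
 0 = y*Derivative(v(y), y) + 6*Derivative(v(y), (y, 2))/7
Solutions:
 v(y) = C1 + C2*erf(sqrt(21)*y/6)


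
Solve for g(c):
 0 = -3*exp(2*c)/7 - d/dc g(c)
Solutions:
 g(c) = C1 - 3*exp(2*c)/14


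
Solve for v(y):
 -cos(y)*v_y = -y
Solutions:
 v(y) = C1 + Integral(y/cos(y), y)


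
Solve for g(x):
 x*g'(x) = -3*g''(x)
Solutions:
 g(x) = C1 + C2*erf(sqrt(6)*x/6)


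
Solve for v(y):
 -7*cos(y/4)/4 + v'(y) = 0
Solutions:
 v(y) = C1 + 7*sin(y/4)


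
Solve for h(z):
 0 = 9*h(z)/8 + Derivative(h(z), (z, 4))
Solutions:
 h(z) = (C1*sin(2^(3/4)*sqrt(3)*z/4) + C2*cos(2^(3/4)*sqrt(3)*z/4))*exp(-2^(3/4)*sqrt(3)*z/4) + (C3*sin(2^(3/4)*sqrt(3)*z/4) + C4*cos(2^(3/4)*sqrt(3)*z/4))*exp(2^(3/4)*sqrt(3)*z/4)


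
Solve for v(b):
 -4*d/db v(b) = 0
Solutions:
 v(b) = C1


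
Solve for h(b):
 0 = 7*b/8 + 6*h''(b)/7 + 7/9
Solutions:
 h(b) = C1 + C2*b - 49*b^3/288 - 49*b^2/108


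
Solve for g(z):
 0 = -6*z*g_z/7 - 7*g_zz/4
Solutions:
 g(z) = C1 + C2*erf(2*sqrt(3)*z/7)


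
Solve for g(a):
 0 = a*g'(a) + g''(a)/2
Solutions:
 g(a) = C1 + C2*erf(a)


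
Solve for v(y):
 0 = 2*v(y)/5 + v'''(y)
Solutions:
 v(y) = C3*exp(-2^(1/3)*5^(2/3)*y/5) + (C1*sin(2^(1/3)*sqrt(3)*5^(2/3)*y/10) + C2*cos(2^(1/3)*sqrt(3)*5^(2/3)*y/10))*exp(2^(1/3)*5^(2/3)*y/10)


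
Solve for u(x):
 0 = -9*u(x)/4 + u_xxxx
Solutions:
 u(x) = C1*exp(-sqrt(6)*x/2) + C2*exp(sqrt(6)*x/2) + C3*sin(sqrt(6)*x/2) + C4*cos(sqrt(6)*x/2)


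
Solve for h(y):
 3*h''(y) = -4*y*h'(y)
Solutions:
 h(y) = C1 + C2*erf(sqrt(6)*y/3)
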